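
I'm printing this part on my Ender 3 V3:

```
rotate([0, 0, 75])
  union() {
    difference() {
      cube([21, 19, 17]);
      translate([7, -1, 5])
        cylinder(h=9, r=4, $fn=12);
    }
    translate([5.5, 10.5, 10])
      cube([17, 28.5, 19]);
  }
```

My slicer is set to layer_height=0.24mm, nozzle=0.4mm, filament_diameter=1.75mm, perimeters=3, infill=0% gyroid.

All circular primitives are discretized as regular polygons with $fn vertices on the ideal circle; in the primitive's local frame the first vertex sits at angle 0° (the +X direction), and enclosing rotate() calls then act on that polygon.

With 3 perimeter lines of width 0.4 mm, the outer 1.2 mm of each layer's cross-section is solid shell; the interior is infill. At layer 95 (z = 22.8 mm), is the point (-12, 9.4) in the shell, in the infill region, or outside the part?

shell

At z = 22.8 mm: the cube is absent (z outside [0, 17]); the cylinder at (7, -1) is not intersected at this z (z outside [5, 14]); Taking the first minus the rest: the first operand is absent here, so nothing remains; the cube at (5.5, 10.5) (footprint 17×28.5) is included at this height; Combining (union): only the 17×28.5 cube at (5.5, 10.5) is present, so the union is just that shape — 1 connected region; (rotated 75° about Z; rotation is an isometry so areas/perimeters/island counts are preserved). Overall, the cross-section is a single solid region. Undo the 75° rotation: the query point maps to (5.974, 14.024) in the un-rotated model frame. The nearest boundary edge runs (5.50, 39.00)→(5.50, 10.50); distance from the point to it = 0.47 mm. The point is inside the cross-section, 0.47 mm from the nearest boundary — within the 1.2 mm shell band (3 × 0.4).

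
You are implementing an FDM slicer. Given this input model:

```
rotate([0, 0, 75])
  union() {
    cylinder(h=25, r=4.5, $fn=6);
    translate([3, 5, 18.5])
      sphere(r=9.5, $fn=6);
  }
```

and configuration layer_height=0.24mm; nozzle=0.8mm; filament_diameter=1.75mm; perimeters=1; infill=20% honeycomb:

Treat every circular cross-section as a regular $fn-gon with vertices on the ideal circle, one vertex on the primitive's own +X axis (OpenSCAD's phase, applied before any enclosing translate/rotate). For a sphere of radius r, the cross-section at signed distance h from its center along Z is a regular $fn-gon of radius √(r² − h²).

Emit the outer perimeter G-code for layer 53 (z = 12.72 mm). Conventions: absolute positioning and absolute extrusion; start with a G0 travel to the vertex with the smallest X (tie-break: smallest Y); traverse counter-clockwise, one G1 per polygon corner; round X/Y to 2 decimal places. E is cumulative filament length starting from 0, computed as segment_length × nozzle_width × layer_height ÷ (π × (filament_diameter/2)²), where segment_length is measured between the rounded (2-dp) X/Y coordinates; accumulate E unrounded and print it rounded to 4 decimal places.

At z = 12.72 mm: the r=4.5 cylinder gives a regular 6-gon of circumradius 4.5 (constant along its height); the r=9.5 sphere at (3, 5) slices to a regular 6-gon of circumradius 7.539 (√(r²−h²) with h=5.78 from center); Taking the union: the regions partially overlap (shared area 30.85 mm²), so overlapping operands fuse into one piece — 1 connected region; (rotated 75° about Z; rotation is an isometry so areas/perimeters/island counts are preserved). The outline is a single polygon with 10 vertices. Extrusion per mm of travel: 0.8 × 0.24 / (π × 0.875²) = 0.079824. Accumulating E over each segment gives final E = 4.0565.

G0 X-11.34 Y2.24 Z12.72
G1 X-6.00 Y-3.09 E0.6023
G1 X-3.18 Y-2.33 E0.8354
G1 X-1.16 Y-4.35 E1.0634
G1 X3.18 Y-3.18 E1.4222
G1 X4.35 Y1.16 E1.7810
G1 X2.41 Y3.10 E2.0000
G1 X3.23 Y6.14 E2.2514
G1 X-2.10 Y11.47 E2.8531
G1 X-9.38 Y9.52 E3.4547
G1 X-11.34 Y2.24 E4.0565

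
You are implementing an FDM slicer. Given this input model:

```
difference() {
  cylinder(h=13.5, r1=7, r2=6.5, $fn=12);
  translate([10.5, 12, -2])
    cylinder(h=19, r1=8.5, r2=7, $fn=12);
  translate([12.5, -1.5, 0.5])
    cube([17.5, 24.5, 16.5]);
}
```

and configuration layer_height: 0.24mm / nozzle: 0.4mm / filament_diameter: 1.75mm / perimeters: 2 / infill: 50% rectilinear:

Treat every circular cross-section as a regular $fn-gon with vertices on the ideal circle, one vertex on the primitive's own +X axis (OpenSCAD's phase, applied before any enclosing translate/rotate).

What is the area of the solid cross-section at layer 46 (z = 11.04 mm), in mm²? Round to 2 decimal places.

At z = 11.04 mm: the cone: at t=0.818 of its height the radius interpolates to r₁+(r₂−r₁)t = 6.591, giving a regular 12-gon of that circumradius (area = (12/2)·6.591²·sin(360°/12) = 130.33 mm²); the cone at (10.5, 12) contributes a regular 12-gon of circumradius 7.471 (interpolated between r1=8.5 and r2=7 at t=0.686) (area = (12/2)·7.471²·sin(360°/12) = 167.43 mm²); the cube at (12.5, -1.5) (footprint 17.5×24.5) is included at this height (area 428.75 mm²); Subtracting the remaining from the first: starting from the cone (130.33 mm²), the cone at (10.5, 12) misses the remaining region (no effect); the 17.5×24.5 cube at (12.5, -1.5) misses the remaining region (no effect) — area = 130.33 mm². Overall, the cross-section is a single solid region. Net area = 130.33 mm².

130.33 mm²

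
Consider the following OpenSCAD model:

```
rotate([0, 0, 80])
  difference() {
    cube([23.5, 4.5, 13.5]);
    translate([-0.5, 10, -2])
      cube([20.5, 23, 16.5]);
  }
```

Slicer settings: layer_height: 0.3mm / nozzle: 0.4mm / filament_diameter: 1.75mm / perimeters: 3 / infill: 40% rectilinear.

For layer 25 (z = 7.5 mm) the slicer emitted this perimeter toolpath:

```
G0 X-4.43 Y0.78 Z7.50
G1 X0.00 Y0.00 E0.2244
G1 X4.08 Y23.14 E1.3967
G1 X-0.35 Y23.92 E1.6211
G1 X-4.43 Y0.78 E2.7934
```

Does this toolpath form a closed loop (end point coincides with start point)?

yes

Start point (G0): (-4.43, 0.78). End point (last G1): the path returns to the start — closed.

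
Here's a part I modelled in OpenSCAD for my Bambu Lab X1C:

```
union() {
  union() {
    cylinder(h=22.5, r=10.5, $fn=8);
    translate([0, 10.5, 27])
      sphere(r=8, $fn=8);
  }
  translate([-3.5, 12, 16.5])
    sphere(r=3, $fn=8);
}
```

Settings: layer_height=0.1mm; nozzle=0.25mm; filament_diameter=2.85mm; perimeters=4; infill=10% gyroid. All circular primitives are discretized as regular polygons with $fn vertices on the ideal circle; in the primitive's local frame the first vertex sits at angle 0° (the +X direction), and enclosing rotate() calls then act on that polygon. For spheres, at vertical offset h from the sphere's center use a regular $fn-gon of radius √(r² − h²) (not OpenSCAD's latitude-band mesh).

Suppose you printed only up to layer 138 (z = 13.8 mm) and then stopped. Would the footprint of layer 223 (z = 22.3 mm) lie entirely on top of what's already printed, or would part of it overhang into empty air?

part overhangs

Compare the two slices. At z = 13.8: the r=10.5 cylinder gives a regular 8-gon of circumradius 10.5 (constant along its height) (area = (8/2)·10.500²·sin(360°/8) = 311.83 mm²); the sphere at (0, 10.5) is not intersected at this z (|z−center|=13.200 > r=8); Merging all regions: only the r=10.5 cylinder is present, so the union is just that shape — area = 311.83 mm²; the r=3 sphere at (-3.5, 12) contributes a regular 8-gon of circumradius √(3²−2.7²) = 1.308 (area = (8/2)·1.308²·sin(360°/8) = 4.84 mm²); Taking the union: the 2 present regions are separate (no shared area or edge), so areas and boundary lengths simply add and each stays a separate island — area = 316.67 mm². At z = 22.3: the cylinder: section is a regular 8-gon, circumradius r=10.5 (area = (8/2)·10.500²·sin(360°/8) = 311.83 mm²); the r=8 sphere at (0, 10.5) slices to a regular 8-gon of circumradius 6.474 (√(r²−h²) with h=4.7 from center) (area = (8/2)·6.474²·sin(360°/8) = 118.54 mm²); Combining (union): the regions partially overlap — summed areas 430.37 mm² minus the doubly-counted overlap 44.45 mm² gives 385.92 mm² — area = 385.92 mm²; the sphere at (-3.5, 12) is not intersected at this z (|z−center|=5.800 > r=3); Merging all regions: only the result so far is present, so the union is just that shape — area = 385.92 mm². Checking containment: at z = 22.3 the cross-section extends beyond the z = 13.8 cross-section by about 69.25 mm².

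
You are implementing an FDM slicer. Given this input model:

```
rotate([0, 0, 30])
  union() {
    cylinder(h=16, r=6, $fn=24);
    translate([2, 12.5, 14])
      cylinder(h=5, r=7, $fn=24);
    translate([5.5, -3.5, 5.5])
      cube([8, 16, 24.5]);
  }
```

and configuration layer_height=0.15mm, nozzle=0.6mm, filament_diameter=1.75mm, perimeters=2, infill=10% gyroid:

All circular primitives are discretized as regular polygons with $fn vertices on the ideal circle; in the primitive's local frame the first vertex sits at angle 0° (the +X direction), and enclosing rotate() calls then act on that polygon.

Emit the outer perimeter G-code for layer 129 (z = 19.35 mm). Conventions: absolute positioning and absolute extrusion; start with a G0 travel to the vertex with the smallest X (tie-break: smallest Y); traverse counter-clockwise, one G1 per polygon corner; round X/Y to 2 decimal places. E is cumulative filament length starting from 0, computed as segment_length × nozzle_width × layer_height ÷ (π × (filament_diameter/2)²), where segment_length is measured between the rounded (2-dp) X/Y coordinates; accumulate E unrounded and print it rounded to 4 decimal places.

At z = 19.35 mm: the cylinder is absent (z outside [0, 16]); the cylinder at (2, 12.5) does not reach this height (z outside [14, 19]); the cube at (5.5, -3.5) (footprint 8×16) is included at this height; Combining (union): only the 8×16 cube at (5.5, -3.5) is present, so the union is just that shape — 1 connected region; (whole slice rotated 30° about Z — lengths, areas and connectivity unchanged). The outline is a single polygon with 4 vertices. Extrusion per mm of travel: 0.6 × 0.15 / (π × 0.875²) = 0.037418. Accumulating E over each segment gives final E = 1.7964.

G0 X-1.49 Y13.58 Z19.35
G1 X6.51 Y-0.28 E0.5988
G1 X13.44 Y3.72 E0.8982
G1 X5.44 Y17.58 E1.4970
G1 X-1.49 Y13.58 E1.7964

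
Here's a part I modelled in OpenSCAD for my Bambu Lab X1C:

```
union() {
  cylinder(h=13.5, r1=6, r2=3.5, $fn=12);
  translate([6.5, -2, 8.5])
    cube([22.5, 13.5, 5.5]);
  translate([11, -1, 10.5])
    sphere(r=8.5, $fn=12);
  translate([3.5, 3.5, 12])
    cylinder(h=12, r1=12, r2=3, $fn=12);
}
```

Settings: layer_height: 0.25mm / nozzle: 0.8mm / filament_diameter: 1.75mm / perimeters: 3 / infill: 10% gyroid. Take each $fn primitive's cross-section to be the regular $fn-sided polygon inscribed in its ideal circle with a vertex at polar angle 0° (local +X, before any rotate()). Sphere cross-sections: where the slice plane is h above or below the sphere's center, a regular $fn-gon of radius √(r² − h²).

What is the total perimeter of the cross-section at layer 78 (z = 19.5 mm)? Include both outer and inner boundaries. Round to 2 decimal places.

At z = 19.5 mm: the cone is not intersected at this z (z outside [0, 13.5]); the cube at (6.5, -2) is not intersected at this z (z outside [8.5, 14]); the sphere at (11, -1) is absent (|z−center|=9.000 > r=8.5); the cone at (3.5, 3.5) contributes a regular 12-gon of circumradius 6.375 (interpolated between r1=12 and r2=3 at t=0.625) (perimeter = 2·12·6.375·sin(180°/12) = 39.60 mm); Merging all regions: only the cone at (3.5, 3.5) is present, so the union is just that shape — boundary = 39.60 mm. Overall, the cross-section is a single solid region. Total boundary length (outer) = 39.60 mm.

39.60 mm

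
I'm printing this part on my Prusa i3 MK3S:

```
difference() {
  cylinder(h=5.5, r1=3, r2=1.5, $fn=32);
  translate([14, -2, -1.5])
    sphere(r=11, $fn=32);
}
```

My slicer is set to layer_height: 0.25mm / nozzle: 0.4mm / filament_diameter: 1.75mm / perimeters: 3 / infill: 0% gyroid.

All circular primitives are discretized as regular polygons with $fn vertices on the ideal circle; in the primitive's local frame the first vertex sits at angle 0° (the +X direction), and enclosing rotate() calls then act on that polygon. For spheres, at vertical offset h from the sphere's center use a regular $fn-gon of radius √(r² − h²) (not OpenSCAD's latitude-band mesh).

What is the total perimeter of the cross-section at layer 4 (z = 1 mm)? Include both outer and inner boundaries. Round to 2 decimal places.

At z = 1 mm: the cone contributes a regular 32-gon of circumradius 2.727 (interpolated between r1=3 and r2=1.5 at t=0.182) (perimeter = 2·32·2.727·sin(180°/32) = 17.11 mm); the r=11 sphere at (14, -2) slices to a regular 32-gon of circumradius 10.712 (√(r²−h²) with h=2.5 from center) (perimeter = 2·32·10.712·sin(180°/32) = 67.20 mm); After the difference (first − rest): starting from the cone, the r=11 sphere at (14, -2) misses the remaining region (no effect) — boundary = 17.11 mm. Overall, the cross-section is a single solid region. Total boundary length (outer) = 17.11 mm.

17.11 mm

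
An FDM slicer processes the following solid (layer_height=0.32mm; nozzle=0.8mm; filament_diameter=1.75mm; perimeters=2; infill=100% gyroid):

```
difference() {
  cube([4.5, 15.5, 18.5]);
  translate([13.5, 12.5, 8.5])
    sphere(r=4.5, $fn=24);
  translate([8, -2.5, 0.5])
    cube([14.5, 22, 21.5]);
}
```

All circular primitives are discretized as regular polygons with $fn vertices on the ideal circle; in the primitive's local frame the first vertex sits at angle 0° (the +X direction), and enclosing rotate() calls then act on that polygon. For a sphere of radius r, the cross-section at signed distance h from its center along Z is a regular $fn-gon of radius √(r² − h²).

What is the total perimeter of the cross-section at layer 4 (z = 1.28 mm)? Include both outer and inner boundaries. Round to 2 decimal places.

At z = 1.28 mm: the cube is present — its section is the full 4.5×15.5 rectangle (perimeter 40.00 mm); the sphere at (13.5, 12.5) does not reach this height (|z−center|=7.220 > r=4.5); the 14.5×22 cube at (8, -2.5) contributes its full rectangle (perimeter 73.00 mm); Subtracting the remaining from the first: starting from the 4.5×15.5 cube, the 14.5×22 cube at (8, -2.5) misses the remaining region (no effect) — boundary = 40.00 mm. Overall, the cross-section is a single solid region. Total boundary length (outer) = 40.00 mm.

40.00 mm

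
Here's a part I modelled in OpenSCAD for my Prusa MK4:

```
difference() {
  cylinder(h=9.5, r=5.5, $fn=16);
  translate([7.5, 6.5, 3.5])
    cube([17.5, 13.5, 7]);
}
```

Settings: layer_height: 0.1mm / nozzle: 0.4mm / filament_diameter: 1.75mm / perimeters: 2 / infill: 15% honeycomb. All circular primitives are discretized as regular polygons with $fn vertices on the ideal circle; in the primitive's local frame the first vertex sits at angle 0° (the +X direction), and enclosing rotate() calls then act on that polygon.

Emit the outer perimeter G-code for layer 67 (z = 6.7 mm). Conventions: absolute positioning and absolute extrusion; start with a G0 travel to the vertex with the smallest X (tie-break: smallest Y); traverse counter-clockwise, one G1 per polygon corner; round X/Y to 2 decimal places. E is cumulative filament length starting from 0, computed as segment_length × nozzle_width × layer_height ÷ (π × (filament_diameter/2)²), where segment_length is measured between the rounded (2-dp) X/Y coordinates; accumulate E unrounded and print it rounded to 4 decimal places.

At z = 6.7 mm: the r=5.5 cylinder gives a regular 16-gon of circumradius 5.5 (constant along its height); the cube at (7.5, 6.5) (footprint 17.5×13.5) is included at this height; Subtracting the remaining from the first: starting from the r=5.5 cylinder, the 17.5×13.5 cube at (7.5, 6.5) misses the remaining region (no effect) — 1 connected region. The outline is a single polygon with 16 vertices. Extrusion per mm of travel: 0.4 × 0.1 / (π × 0.875²) = 0.016630. Accumulating E over each segment gives final E = 0.5709.

G0 X-5.50 Y0.00 Z6.70
G1 X-5.08 Y-2.10 E0.0356
G1 X-3.89 Y-3.89 E0.0714
G1 X-2.10 Y-5.08 E0.1071
G1 X0.00 Y-5.50 E0.1427
G1 X2.10 Y-5.08 E0.1783
G1 X3.89 Y-3.89 E0.2141
G1 X5.08 Y-2.10 E0.2498
G1 X5.50 Y0.00 E0.2854
G1 X5.08 Y2.10 E0.3211
G1 X3.89 Y3.89 E0.3568
G1 X2.10 Y5.08 E0.3925
G1 X0.00 Y5.50 E0.4282
G1 X-2.10 Y5.08 E0.4638
G1 X-3.89 Y3.89 E0.4995
G1 X-5.08 Y2.10 E0.5353
G1 X-5.50 Y0.00 E0.5709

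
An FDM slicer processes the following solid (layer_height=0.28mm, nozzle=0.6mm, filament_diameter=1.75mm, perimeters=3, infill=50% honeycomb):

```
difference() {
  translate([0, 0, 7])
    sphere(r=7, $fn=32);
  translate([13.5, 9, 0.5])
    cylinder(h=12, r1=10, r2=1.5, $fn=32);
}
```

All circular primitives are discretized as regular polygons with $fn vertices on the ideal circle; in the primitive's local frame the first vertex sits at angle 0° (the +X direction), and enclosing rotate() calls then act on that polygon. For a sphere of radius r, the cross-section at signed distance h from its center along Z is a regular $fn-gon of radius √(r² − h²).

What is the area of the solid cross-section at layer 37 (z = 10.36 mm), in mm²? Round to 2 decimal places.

117.71 mm²

At z = 10.36 mm: the r=7 sphere slices to a regular 32-gon of circumradius 6.141 (√(r²−h²) with h=3.36 from center) (area = (32/2)·6.141²·sin(360°/32) = 117.71 mm²); the cone at (13.5, 9): at t=0.822 of its height the radius interpolates to r₁+(r₂−r₁)t = 3.016, giving a regular 32-gon of that circumradius (area = (32/2)·3.016²·sin(360°/32) = 28.39 mm²); Taking the first minus the rest: starting from the r=7 sphere (117.71 mm²), the cone at (13.5, 9) misses the remaining region (no effect) — area = 117.71 mm². Overall, the cross-section is a single solid region. Net area = 117.71 mm².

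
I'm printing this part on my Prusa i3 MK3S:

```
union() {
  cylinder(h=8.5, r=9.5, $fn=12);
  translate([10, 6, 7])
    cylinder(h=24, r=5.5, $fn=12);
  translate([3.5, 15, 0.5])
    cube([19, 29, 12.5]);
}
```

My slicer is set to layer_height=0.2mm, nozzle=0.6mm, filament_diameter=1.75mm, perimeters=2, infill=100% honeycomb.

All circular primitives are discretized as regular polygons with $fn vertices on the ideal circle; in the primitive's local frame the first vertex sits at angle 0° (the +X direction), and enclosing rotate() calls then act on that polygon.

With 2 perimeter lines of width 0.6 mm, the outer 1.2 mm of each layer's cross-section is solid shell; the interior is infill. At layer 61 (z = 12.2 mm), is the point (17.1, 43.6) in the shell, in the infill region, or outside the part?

shell

At z = 12.2 mm: the cylinder does not reach this height (z outside [0, 8.5]); the r=5.5 cylinder at (10, 6) gives a regular 12-gon of circumradius 5.5 (constant along its height); the cube at (3.5, 15) is present — its section is the full 19×29 rectangle; Combining (union): the 2 present regions are separate (no shared area or edge), so areas and boundary lengths simply add and each stays a separate island — 2 connected regions. Overall, the cross-section has 2 separate islands. The nearest boundary edge runs (3.50, 44.00)→(22.50, 44.00); distance from the point to it = 0.40 mm. (Shell/infill is judged within the island containing the point — the largest one.) The point is inside the cross-section, 0.40 mm from the nearest boundary — within the 1.2 mm shell band (2 × 0.6).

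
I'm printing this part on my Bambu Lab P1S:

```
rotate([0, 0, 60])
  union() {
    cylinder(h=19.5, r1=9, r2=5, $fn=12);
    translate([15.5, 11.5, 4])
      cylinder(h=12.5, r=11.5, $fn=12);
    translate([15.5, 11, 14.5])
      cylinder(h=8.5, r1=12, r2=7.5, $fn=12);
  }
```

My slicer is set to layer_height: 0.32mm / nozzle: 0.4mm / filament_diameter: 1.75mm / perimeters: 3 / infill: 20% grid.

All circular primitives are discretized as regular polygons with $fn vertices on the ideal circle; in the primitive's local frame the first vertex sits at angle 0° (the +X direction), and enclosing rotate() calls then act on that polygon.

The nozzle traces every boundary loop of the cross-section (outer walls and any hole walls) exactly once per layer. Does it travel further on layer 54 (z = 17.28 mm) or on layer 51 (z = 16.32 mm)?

layer 51 (z = 16.32 mm)

Layer 54 (z = 17.28): the cone contributes a regular 12-gon of circumradius 5.455 (interpolated between r1=9 and r2=5 at t=0.886) (perimeter = 2·12·5.455·sin(180°/12) = 33.89 mm); the cylinder at (15.5, 11.5) does not reach this height (z outside [4, 16.5]); the cone at (15.5, 11) (r1=12→r2=7.5) has section circumradius 10.528 here — a regular 12-gon (perimeter = 2·12·10.528·sin(180°/12) = 65.40 mm); Merging all regions: the 2 present regions are separate (no shared area or edge), so areas and boundary lengths simply add and each stays a separate island — boundary = 99.28 mm; (rotated 60° about Z; rotation is an isometry so areas/perimeters/island counts are preserved). So its perimeter = 99.28 mm. Layer 51 (z = 16.32): the cone contributes a regular 12-gon of circumradius 5.652 (interpolated between r1=9 and r2=5 at t=0.837) (perimeter = 2·12·5.652·sin(180°/12) = 35.11 mm); the r=11.5 cylinder at (15.5, 11.5) gives a regular 12-gon of circumradius 11.5 (constant along its height) (perimeter = 2·12·11.500·sin(180°/12) = 71.43 mm); the cone at (15.5, 11) (r1=12→r2=7.5) has section circumradius 11.036 here — a regular 12-gon (perimeter = 2·12·11.036·sin(180°/12) = 68.55 mm); Merging all regions: the regions partially overlap (shared area 365.01 mm²), so the edge portions inside another operand are dropped and the merged outline is re-measured after clipping — boundary = 106.58 mm; (rotated 60° about Z; rotation is an isometry so areas/perimeters/island counts are preserved). So its perimeter = 106.58 mm. Layer 51 is larger (106.58 vs 99.28 mm).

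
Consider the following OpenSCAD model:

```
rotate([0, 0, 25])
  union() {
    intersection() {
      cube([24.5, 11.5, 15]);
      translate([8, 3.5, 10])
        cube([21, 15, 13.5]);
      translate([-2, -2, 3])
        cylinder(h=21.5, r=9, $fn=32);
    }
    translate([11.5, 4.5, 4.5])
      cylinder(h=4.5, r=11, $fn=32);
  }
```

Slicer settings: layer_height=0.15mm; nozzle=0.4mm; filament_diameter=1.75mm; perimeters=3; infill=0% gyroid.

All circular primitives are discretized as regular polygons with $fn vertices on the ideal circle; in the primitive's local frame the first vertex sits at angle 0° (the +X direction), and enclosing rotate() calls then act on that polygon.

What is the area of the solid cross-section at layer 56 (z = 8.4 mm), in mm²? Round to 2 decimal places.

377.69 mm²

At z = 8.4 mm: the 24.5×11.5 cube contributes its full rectangle (area 281.75 mm²); the cube at (8, 3.5) is absent (z outside [10, 23.5]); the r=9 cylinder at (-2, -2) gives a regular 32-gon of circumradius 9 (constant along its height) (area = (32/2)·9.000²·sin(360°/32) = 252.84 mm²); Taking the intersection: at least one operand is absent at this height, so nothing remains; the cylinder at (11.5, 4.5): section is a regular 32-gon, circumradius r=11 (area = (32/2)·11.000²·sin(360°/32) = 377.69 mm²); Merging all regions: only the r=11 cylinder at (11.5, 4.5) is present, so the union is just that shape — area = 377.69 mm²; (whole slice rotated 25° about Z — lengths, areas and connectivity unchanged). Overall, the cross-section is a single solid region. Net area = 377.69 mm².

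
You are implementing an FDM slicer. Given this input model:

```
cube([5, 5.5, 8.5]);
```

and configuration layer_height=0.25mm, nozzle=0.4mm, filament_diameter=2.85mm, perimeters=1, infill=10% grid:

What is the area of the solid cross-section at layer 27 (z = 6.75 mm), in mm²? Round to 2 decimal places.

At z = 6.75 mm: the 5×5.5 cube contributes its full rectangle (area 27.50 mm²). Overall, the cross-section is a single solid region. Net area = 27.50 mm².

27.50 mm²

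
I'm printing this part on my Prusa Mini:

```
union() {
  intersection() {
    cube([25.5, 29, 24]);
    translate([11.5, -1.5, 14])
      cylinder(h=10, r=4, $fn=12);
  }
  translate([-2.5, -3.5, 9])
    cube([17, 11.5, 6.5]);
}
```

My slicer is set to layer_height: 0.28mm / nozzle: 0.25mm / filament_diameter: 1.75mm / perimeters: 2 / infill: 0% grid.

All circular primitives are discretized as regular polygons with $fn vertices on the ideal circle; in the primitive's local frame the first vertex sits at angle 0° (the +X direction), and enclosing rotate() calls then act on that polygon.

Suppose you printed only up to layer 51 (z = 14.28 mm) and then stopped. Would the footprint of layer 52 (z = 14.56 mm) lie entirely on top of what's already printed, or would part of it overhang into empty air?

Compare the two slices. At z = 14.28: the cube (footprint 25.5×29) is included at this height (area 739.50 mm²); the r=4 cylinder at (11.5, -1.5) gives a regular 12-gon of circumradius 4 (constant along its height) (area = (12/2)·4.000²·sin(360°/12) = 48.00 mm²); After intersecting: the r=4 cylinder at (11.5, -1.5) partially overlaps the 25.5×29 cube; clipping to the common part keeps 12.60 mm² — area = 12.60 mm²; the 17×11.5 cube at (-2.5, -3.5) contributes its full rectangle (area 195.50 mm²); Taking the union: the regions partially overlap — summed areas 208.10 mm² minus the doubly-counted overlap 12.23 mm² gives 195.87 mm² — area = 195.87 mm². At z = 14.56: the 25.5×29 cube contributes its full rectangle (area 739.50 mm²); the r=4 cylinder at (11.5, -1.5) gives a regular 12-gon of circumradius 4 (constant along its height) (area = (12/2)·4.000²·sin(360°/12) = 48.00 mm²); After intersecting: the r=4 cylinder at (11.5, -1.5) partially overlaps the 25.5×29 cube; clipping to the common part keeps 12.60 mm² — area = 12.60 mm²; the cube at (-2.5, -3.5) is present — its section is the full 17×11.5 rectangle (area 195.50 mm²); Merging all regions: the regions partially overlap — summed areas 208.10 mm² minus the doubly-counted overlap 12.23 mm² gives 195.87 mm² — area = 195.87 mm². Checking containment: the cross-section at z = 14.56 is a subset of the cross-section at z = 14.28.

entirely on top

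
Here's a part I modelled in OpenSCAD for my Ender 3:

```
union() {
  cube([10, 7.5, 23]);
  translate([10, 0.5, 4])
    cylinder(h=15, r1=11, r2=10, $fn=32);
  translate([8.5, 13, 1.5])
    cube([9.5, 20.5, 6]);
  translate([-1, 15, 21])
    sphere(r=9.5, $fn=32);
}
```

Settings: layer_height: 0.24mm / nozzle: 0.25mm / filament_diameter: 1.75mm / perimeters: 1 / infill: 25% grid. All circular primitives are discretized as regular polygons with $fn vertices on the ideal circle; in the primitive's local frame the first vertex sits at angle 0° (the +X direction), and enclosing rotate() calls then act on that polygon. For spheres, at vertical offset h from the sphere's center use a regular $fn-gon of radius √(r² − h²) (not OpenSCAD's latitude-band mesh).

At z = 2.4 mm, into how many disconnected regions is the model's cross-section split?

At z = 2.4 mm: the cube (footprint 10×7.5) is included at this height; the cone at (10, 0.5) does not reach this height (z outside [4, 19]); the cube at (8.5, 13) is present — its section is the full 9.5×20.5 rectangle; the sphere at (-1, 15) does not reach this height (|z−center|=18.600 > r=9.5); Merging all regions: the 2 present regions are separate (no shared area or edge), so areas and boundary lengths simply add and each stays a separate island — 2 connected regions. The result has 2 disconnected regions.

2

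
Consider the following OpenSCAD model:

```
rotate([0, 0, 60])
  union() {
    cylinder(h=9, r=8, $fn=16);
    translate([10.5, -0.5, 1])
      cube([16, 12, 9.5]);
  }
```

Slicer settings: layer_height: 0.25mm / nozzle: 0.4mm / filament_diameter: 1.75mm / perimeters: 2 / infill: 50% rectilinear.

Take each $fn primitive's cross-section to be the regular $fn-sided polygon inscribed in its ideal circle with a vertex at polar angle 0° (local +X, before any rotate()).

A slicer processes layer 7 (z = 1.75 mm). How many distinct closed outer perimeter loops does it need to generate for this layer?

At z = 1.75 mm: the r=8 cylinder contributes a regular 16-gon of circumradius 8; the cube at (10.5, -0.5) (footprint 16×12) is included at this height; Combining (union): the 2 present regions are separate (no shared area or edge), so areas and boundary lengths simply add and each stays a separate island — 2 connected regions; (rotated 60° about Z; rotation is an isometry so areas/perimeters/island counts are preserved). The result has 2 disconnected regions.

2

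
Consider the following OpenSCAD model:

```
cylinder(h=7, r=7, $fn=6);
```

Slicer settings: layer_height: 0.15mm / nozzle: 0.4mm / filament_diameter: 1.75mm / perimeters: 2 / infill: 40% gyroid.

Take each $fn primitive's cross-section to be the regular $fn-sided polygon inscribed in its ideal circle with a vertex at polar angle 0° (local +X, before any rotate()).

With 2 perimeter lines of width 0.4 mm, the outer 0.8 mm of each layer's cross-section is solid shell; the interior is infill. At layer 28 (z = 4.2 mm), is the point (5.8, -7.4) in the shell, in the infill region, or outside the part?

At z = 4.2 mm: the r=7 cylinder gives a regular 6-gon of circumradius 7 (constant along its height). Overall, the cross-section is a single solid region. The nearest boundary edge runs (3.50, -6.06)→(7.00, 0.00); distance from the point to it = 2.66 mm. The point is not inside any of the regions above, so it lies outside the cross-section (2.66 mm from the nearest boundary).

outside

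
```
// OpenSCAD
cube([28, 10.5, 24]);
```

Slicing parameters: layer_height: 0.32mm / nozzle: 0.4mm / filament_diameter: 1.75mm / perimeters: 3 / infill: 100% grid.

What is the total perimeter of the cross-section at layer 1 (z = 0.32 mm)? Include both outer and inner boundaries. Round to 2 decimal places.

At z = 0.32 mm: the cube (footprint 28×10.5) is included at this height (perimeter 77.00 mm). Overall, the cross-section is a single solid region. Total boundary length (outer) = 77.00 mm.

77.00 mm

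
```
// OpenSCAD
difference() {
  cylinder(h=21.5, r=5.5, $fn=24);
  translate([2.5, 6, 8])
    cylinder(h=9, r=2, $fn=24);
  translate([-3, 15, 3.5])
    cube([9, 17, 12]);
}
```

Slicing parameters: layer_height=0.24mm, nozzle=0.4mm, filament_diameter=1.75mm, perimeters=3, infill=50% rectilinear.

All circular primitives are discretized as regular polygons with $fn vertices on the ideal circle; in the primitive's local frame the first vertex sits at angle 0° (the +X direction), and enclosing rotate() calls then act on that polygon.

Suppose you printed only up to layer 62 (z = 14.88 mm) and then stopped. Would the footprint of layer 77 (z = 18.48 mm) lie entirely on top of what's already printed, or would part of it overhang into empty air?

Compare the two slices. At z = 14.88: the r=5.5 cylinder gives a regular 24-gon of circumradius 5.5 (constant along its height) (area = (24/2)·5.500²·sin(360°/24) = 93.95 mm²); the r=2 cylinder at (2.5, 6) gives a regular 24-gon of circumradius 2 (constant along its height) (area = (24/2)·2.000²·sin(360°/24) = 12.42 mm²); the 9×17 cube at (-3, 15) contributes its full rectangle (area 153.00 mm²); Subtracting the remaining from the first: starting from the r=5.5 cylinder (93.95 mm²), the r=2 cylinder at (2.5, 6) partially overlaps it — only the 2.03 mm² overlap (of its 12.42 mm²) is removed, clipping the outline; the 9×17 cube at (-3, 15) misses the remaining region (no effect) — area = 91.92 mm². At z = 18.48: the r=5.5 cylinder contributes a regular 24-gon of circumradius 5.5 (area = (24/2)·5.500²·sin(360°/24) = 93.95 mm²); the cylinder at (2.5, 6) is absent (z outside [8, 17]); the cube at (-3, 15) does not reach this height (z outside [3.5, 15.5]); After the difference (first − rest): none of the subtracted shapes is present at this height, so the r=5.5 cylinder is unchanged — area = 93.95 mm². Checking containment: at z = 18.48 the cross-section extends beyond the z = 14.88 cross-section by about 2.03 mm².

part overhangs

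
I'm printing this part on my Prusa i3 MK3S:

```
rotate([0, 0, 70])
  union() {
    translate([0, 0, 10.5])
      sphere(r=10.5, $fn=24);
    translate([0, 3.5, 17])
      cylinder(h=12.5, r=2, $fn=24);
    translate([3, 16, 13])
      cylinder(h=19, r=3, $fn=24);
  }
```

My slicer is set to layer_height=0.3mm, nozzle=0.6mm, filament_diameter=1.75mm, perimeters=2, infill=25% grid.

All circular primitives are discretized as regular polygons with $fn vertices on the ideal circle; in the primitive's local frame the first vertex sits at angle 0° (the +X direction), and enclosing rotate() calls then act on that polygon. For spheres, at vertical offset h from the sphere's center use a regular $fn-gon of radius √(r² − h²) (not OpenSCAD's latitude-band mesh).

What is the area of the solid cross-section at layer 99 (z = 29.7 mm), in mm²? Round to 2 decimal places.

27.95 mm²

At z = 29.7 mm: the sphere does not reach this height (|z−center|=19.200 > r=10.5); the cylinder at (0, 3.5) is not intersected at this z (z outside [17, 29.5]); the r=3 cylinder at (3, 16) contributes a regular 24-gon of circumradius 3 (area = (24/2)·3.000²·sin(360°/24) = 27.95 mm²); Combining (union): only the r=3 cylinder at (3, 16) is present, so the union is just that shape — area = 27.95 mm²; (rotated 70° about Z; rotation is an isometry so areas/perimeters/island counts are preserved). Overall, the cross-section is a single solid region. Net area = 27.95 mm².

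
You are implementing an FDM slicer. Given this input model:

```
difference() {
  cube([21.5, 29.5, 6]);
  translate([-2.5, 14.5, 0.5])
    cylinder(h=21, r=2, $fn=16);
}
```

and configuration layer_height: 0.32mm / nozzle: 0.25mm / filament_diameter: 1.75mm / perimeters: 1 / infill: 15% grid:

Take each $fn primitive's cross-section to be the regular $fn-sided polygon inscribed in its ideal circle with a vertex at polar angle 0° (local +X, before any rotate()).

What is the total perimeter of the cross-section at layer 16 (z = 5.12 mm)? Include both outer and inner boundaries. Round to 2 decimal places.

At z = 5.12 mm: the cube is present — its section is the full 21.5×29.5 rectangle (perimeter 102.00 mm); the r=2 cylinder at (-2.5, 14.5) gives a regular 16-gon of circumradius 2 (constant along its height) (perimeter = 2·16·2.000·sin(180°/16) = 12.49 mm); Subtracting the remaining from the first: starting from the 21.5×29.5 cube, the r=2 cylinder at (-2.5, 14.5) misses the remaining region (no effect) — boundary = 102.00 mm. Overall, the cross-section is a single solid region. Total boundary length (outer) = 102.00 mm.

102.00 mm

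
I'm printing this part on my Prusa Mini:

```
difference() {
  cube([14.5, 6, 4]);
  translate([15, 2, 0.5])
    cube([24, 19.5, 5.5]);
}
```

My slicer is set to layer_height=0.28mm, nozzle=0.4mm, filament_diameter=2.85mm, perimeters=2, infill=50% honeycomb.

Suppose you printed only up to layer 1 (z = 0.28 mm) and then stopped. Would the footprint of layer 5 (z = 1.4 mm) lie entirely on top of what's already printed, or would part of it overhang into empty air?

entirely on top

Compare the two slices. At z = 0.28: the cube is present — its section is the full 14.5×6 rectangle (area 87.00 mm²); the cube at (15, 2) is absent (z outside [0.5, 6]); Taking the first minus the rest: none of the subtracted shapes is present at this height, so the 14.5×6 cube is unchanged — area = 87.00 mm². At z = 1.4: the cube (footprint 14.5×6) is included at this height (area 87.00 mm²); the 24×19.5 cube at (15, 2) contributes its full rectangle (area 468.00 mm²); Taking the first minus the rest: starting from the 14.5×6 cube (87.00 mm²), the 24×19.5 cube at (15, 2) misses the remaining region (no effect) — area = 87.00 mm². Checking containment: the cross-section at z = 1.4 is a subset of the cross-section at z = 0.28.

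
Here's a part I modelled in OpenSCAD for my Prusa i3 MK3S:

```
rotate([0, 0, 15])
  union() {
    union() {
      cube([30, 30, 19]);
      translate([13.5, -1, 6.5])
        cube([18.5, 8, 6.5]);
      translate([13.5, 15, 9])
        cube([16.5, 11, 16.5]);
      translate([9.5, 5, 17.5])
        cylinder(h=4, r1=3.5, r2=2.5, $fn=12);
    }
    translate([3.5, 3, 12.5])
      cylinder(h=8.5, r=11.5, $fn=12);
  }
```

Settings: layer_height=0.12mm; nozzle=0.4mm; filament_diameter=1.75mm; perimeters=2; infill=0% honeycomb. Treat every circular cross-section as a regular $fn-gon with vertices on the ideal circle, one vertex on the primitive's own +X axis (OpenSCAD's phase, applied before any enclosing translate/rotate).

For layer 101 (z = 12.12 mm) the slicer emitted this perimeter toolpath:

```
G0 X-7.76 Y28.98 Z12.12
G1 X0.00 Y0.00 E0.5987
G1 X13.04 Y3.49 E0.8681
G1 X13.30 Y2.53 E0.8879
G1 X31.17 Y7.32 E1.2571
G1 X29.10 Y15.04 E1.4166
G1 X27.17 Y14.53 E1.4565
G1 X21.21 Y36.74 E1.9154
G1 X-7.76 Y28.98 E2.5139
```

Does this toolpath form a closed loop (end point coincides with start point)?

yes

Start point (G0): (-7.76, 28.98). End point (last G1): the path returns to the start — closed.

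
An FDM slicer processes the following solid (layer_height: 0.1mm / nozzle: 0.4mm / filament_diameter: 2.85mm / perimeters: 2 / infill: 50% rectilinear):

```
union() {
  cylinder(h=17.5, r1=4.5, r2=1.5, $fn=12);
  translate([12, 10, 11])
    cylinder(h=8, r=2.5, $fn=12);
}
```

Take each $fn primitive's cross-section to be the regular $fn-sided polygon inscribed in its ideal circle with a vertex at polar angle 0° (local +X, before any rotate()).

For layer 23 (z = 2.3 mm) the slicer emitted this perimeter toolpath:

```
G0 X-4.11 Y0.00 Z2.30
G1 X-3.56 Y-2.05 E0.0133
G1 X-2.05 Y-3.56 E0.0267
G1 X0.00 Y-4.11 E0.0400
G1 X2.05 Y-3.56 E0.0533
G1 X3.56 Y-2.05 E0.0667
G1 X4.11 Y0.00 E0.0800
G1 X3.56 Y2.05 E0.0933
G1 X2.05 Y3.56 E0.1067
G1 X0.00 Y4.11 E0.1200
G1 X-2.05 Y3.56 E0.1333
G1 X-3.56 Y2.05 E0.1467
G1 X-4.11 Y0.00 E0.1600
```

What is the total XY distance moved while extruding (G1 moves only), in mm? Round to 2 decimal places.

25.52 mm

Sum the Euclidean lengths of each G1 segment: total = 25.52 mm.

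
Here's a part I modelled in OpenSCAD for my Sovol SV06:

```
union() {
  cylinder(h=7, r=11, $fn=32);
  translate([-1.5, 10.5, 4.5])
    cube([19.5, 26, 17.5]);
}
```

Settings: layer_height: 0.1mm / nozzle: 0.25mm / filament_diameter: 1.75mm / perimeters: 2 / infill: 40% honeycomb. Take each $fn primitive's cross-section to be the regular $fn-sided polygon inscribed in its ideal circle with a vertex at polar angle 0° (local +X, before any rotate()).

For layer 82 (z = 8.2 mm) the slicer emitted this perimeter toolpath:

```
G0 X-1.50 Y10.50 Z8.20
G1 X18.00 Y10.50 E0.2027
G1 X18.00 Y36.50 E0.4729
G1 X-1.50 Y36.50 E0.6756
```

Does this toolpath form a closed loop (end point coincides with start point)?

no

Start point (G0): (-1.50, 10.50). End point (last G1): the path does not return to the start — open.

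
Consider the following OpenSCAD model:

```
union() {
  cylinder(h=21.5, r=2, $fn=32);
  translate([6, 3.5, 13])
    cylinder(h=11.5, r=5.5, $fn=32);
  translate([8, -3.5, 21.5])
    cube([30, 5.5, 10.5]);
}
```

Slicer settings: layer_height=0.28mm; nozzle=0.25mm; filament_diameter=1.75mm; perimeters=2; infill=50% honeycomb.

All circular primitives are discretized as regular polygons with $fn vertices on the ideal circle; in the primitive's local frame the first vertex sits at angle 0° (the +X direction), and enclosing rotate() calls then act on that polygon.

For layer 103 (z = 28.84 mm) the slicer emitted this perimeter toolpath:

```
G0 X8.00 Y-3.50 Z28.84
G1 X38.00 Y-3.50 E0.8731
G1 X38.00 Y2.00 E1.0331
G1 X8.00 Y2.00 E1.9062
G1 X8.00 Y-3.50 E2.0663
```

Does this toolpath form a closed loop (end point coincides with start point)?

Start point (G0): (8.00, -3.50). End point (last G1): the path returns to the start — closed.

yes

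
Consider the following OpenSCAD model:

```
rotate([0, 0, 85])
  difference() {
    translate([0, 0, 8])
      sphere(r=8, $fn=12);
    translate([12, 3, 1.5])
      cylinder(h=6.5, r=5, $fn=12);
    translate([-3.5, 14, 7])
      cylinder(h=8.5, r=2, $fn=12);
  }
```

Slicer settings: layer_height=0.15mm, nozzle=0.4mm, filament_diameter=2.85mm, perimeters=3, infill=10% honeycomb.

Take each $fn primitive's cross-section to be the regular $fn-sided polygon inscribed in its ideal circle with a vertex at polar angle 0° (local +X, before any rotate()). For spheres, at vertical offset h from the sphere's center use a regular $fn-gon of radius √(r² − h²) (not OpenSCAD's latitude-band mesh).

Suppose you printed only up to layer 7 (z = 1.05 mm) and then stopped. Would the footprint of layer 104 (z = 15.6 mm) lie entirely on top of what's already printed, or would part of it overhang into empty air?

Compare the two slices. At z = 1.05: the sphere: section is a regular 12-gon, circumradius = √(r²−h²) = √(8²−6.95²) = 3.962 (area = (12/2)·3.962²·sin(360°/12) = 47.09 mm²); the cylinder at (12, 3) does not reach this height (z outside [1.5, 8]); the cylinder at (-3.5, 14) is not intersected at this z (z outside [7, 15.5]); After the difference (first − rest): none of the subtracted shapes is present at this height, so the r=8 sphere is unchanged — area = 47.09 mm²; (rotated 85° about Z; rotation is an isometry so areas/perimeters/island counts are preserved). At z = 15.6: the r=8 sphere slices to a regular 12-gon of circumradius 2.498 (√(r²−h²) with h=7.6 from center) (area = (12/2)·2.498²·sin(360°/12) = 18.72 mm²); the cylinder at (12, 3) is absent (z outside [1.5, 8]); the cylinder at (-3.5, 14) is absent (z outside [7, 15.5]); After the difference (first − rest): none of the subtracted shapes is present at this height, so the r=8 sphere is unchanged — area = 18.72 mm²; (rotated 85° about Z; rotation is an isometry so areas/perimeters/island counts are preserved). Checking containment: the cross-section at z = 15.6 is a subset of the cross-section at z = 1.05.

entirely on top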